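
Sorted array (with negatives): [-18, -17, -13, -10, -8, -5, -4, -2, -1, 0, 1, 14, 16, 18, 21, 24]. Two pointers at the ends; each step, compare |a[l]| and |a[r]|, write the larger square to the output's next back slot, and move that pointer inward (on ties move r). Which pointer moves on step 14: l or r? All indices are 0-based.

r

l=0 r=15: |-18|<=|24| out[15]=576, r--
l=0 r=14: |-18|<=|21| out[14]=441, r--
l=0 r=13: |-18|<=|18| out[13]=324, r--
l=0 r=12: |-18|>|16| out[12]=324, l++
l=1 r=12: |-17|>|16| out[11]=289, l++
l=2 r=12: |-13|<=|16| out[10]=256, r--
l=2 r=11: |-13|<=|14| out[9]=196, r--
l=2 r=10: |-13|>|1| out[8]=169, l++
l=3 r=10: |-10|>|1| out[7]=100, l++
l=4 r=10: |-8|>|1| out[6]=64, l++
l=5 r=10: |-5|>|1| out[5]=25, l++
l=6 r=10: |-4|>|1| out[4]=16, l++
l=7 r=10: |-2|>|1| out[3]=4, l++
l=8 r=10: |-1|<=|1| out[2]=1, r--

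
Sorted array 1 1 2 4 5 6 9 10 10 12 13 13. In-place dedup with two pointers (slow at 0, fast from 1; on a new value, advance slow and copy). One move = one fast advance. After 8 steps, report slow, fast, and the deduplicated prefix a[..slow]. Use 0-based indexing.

slow=0 fast=1: a[fast]=1=a[slow] dup, fast++
slow=0 fast=2: a[fast]=2≠a[slow]=1 write a[1]=2, slow++,fast++
slow=1 fast=3: a[fast]=4≠a[slow]=2 write a[2]=4, slow++,fast++
slow=2 fast=4: a[fast]=5≠a[slow]=4 write a[3]=5, slow++,fast++
slow=3 fast=5: a[fast]=6≠a[slow]=5 write a[4]=6, slow++,fast++
slow=4 fast=6: a[fast]=9≠a[slow]=6 write a[5]=9, slow++,fast++
slow=5 fast=7: a[fast]=10≠a[slow]=9 write a[6]=10, slow++,fast++
slow=6 fast=8: a[fast]=10=a[slow] dup, fast++

slow=6, fast=9, prefix=[1, 2, 4, 5, 6, 9, 10]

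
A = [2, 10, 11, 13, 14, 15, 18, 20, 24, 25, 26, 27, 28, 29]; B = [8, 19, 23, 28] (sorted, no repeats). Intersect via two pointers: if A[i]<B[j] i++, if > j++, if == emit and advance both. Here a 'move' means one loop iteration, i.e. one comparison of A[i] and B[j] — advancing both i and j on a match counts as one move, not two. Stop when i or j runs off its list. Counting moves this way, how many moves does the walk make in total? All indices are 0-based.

i=0 j=0: 2<8, i++
i=1 j=0: 10>8, j++
i=1 j=1: 10<19, i++
i=2 j=1: 11<19, i++
i=3 j=1: 13<19, i++
i=4 j=1: 14<19, i++
i=5 j=1: 15<19, i++
i=6 j=1: 18<19, i++
i=7 j=1: 20>19, j++
i=7 j=2: 20<23, i++
i=8 j=2: 24>23, j++
i=8 j=3: 24<28, i++
i=9 j=3: 25<28, i++
i=10 j=3: 26<28, i++
i=11 j=3: 27<28, i++
i=12 j=3: 28==28 emit, i++,j++

16 moves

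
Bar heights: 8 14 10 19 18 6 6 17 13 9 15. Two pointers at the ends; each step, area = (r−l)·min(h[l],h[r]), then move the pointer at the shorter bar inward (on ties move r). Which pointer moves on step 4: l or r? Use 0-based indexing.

l=0 r=10: min(8,15)*10=80 best=80 *, l++
l=1 r=10: min(14,15)*9=126 best=126 *, l++
l=2 r=10: min(10,15)*8=80 best=126, l++
l=3 r=10: min(19,15)*7=105 best=126, r--

r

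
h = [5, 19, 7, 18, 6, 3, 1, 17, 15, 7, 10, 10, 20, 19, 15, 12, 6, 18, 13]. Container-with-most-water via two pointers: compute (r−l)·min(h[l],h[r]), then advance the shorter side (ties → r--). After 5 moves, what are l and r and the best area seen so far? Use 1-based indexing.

l=2, r=15, best area=288

l=1 r=19: min(5,13)*18=90 best=90 *, l++
l=2 r=19: min(19,13)*17=221 best=221 *, r--
l=2 r=18: min(19,18)*16=288 best=288 *, r--
l=2 r=17: min(19,6)*15=90 best=288, r--
l=2 r=16: min(19,12)*14=168 best=288, r--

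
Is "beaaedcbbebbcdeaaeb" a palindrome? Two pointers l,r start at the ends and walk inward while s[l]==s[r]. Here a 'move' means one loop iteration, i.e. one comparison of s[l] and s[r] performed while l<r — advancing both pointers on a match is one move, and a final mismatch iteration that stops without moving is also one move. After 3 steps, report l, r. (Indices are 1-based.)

l=4, r=16

l=1 r=19: 'b'=='b', l++,r--
l=2 r=18: 'e'=='e', l++,r--
l=3 r=17: 'a'=='a', l++,r--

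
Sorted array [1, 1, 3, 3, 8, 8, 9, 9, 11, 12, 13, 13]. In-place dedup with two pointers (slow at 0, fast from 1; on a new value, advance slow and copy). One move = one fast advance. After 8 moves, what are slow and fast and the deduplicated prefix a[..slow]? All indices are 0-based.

slow=0 fast=1: a[fast]=1=a[slow] dup, fast++
slow=0 fast=2: a[fast]=3≠a[slow]=1 write a[1]=3, slow++,fast++
slow=1 fast=3: a[fast]=3=a[slow] dup, fast++
slow=1 fast=4: a[fast]=8≠a[slow]=3 write a[2]=8, slow++,fast++
slow=2 fast=5: a[fast]=8=a[slow] dup, fast++
slow=2 fast=6: a[fast]=9≠a[slow]=8 write a[3]=9, slow++,fast++
slow=3 fast=7: a[fast]=9=a[slow] dup, fast++
slow=3 fast=8: a[fast]=11≠a[slow]=9 write a[4]=11, slow++,fast++

slow=4, fast=9, prefix=[1, 3, 8, 9, 11]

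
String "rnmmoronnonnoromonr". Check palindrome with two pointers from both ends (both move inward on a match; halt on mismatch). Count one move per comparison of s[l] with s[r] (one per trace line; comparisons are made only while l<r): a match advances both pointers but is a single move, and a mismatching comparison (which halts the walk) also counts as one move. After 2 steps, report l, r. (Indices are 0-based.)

l=2, r=16

[0,18] 'r'=='r' → l++,r--
[1,17] 'n'=='n' → l++,r--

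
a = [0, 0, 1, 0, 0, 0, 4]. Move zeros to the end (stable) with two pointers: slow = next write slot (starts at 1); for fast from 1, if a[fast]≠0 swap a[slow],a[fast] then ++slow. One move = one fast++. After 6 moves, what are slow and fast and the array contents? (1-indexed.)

(s=1,f=1) a[fast]=0 → fast++
(s=1,f=2) a[fast]=0 → fast++
(s=1,f=3) a[fast]=1≠0 swap→a[1]=1 → slow++,fast++
(s=2,f=4) a[fast]=0 → fast++
(s=2,f=5) a[fast]=0 → fast++
(s=2,f=6) a[fast]=0 → fast++

slow=2, fast=7, a=[1, 0, 0, 0, 0, 0, 4]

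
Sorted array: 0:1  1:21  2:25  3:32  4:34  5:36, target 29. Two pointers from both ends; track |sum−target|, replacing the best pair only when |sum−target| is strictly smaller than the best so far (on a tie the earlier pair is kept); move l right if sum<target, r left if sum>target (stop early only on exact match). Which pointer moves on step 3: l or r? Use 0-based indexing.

r

l=0 r=5: 1+36=37 d=8 *, r--
l=0 r=4: 1+34=35 d=6 *, r--
l=0 r=3: 1+32=33 d=4 *, r--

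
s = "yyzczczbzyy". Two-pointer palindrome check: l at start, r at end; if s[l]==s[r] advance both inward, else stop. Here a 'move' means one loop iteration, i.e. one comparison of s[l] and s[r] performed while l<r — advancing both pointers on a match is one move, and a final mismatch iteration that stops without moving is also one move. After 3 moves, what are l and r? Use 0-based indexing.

l=3, r=7

l=0 r=10: 'y'=='y', l++,r--
l=1 r=9: 'y'=='y', l++,r--
l=2 r=8: 'z'=='z', l++,r--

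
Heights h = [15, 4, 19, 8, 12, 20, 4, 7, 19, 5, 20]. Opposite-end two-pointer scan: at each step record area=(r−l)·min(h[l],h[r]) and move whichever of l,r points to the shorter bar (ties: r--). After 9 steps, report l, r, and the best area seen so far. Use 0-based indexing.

l=0 r=10: min(15,20)*10=150 best=150 *, l++
l=1 r=10: min(4,20)*9=36 best=150, l++
l=2 r=10: min(19,20)*8=152 best=152 *, l++
l=3 r=10: min(8,20)*7=56 best=152, l++
l=4 r=10: min(12,20)*6=72 best=152, l++
l=5 r=10: min(20,20)*5=100 best=152, r--
l=5 r=9: min(20,5)*4=20 best=152, r--
l=5 r=8: min(20,19)*3=57 best=152, r--
l=5 r=7: min(20,7)*2=14 best=152, r--

l=5, r=6, best area=152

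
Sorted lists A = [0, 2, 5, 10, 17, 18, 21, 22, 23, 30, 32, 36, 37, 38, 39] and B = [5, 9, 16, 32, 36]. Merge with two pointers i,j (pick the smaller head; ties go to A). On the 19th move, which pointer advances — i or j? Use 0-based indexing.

[i=0,j=0] A[i]=0<=B[j]=5 take 0 → i++
[i=1,j=0] A[i]=2<=B[j]=5 take 2 → i++
[i=2,j=0] A[i]=5<=B[j]=5 take 5 → i++
[i=3,j=0] A[i]=10>B[j]=5 take 5 → j++
[i=3,j=1] A[i]=10>B[j]=9 take 9 → j++
[i=3,j=2] A[i]=10<=B[j]=16 take 10 → i++
[i=4,j=2] A[i]=17>B[j]=16 take 16 → j++
[i=4,j=3] A[i]=17<=B[j]=32 take 17 → i++
[i=5,j=3] A[i]=18<=B[j]=32 take 18 → i++
[i=6,j=3] A[i]=21<=B[j]=32 take 21 → i++
[i=7,j=3] A[i]=22<=B[j]=32 take 22 → i++
[i=8,j=3] A[i]=23<=B[j]=32 take 23 → i++
[i=9,j=3] A[i]=30<=B[j]=32 take 30 → i++
[i=10,j=3] A[i]=32<=B[j]=32 take 32 → i++
[i=11,j=3] A[i]=36>B[j]=32 take 32 → j++
[i=11,j=4] A[i]=36<=B[j]=36 take 36 → i++
[i=12,j=4] A[i]=37>B[j]=36 take 36 → j++
[i=12,j=5] B done, take A[i]=37 → i++
[i=13,j=5] B done, take A[i]=38 → i++

i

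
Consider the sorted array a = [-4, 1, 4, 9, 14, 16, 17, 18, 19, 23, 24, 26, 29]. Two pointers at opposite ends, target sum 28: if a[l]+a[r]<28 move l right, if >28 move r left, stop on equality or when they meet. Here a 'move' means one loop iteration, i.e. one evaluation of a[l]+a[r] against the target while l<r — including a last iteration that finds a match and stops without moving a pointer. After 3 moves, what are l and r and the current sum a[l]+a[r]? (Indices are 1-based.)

[1,13] -4+29=25 <28 → l++
[2,13] 1+29=30 >28 → r--
[2,12] 1+26=27 <28 → l++

l=3, r=12, sum=30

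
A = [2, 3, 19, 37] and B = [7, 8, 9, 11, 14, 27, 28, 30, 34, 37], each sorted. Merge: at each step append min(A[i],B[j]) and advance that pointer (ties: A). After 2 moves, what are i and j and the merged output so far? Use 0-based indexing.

i=2, j=0, merged so far=[2, 3]

i=0 j=0: A[i]=2<=B[j]=7 take 2, i++
i=1 j=0: A[i]=3<=B[j]=7 take 3, i++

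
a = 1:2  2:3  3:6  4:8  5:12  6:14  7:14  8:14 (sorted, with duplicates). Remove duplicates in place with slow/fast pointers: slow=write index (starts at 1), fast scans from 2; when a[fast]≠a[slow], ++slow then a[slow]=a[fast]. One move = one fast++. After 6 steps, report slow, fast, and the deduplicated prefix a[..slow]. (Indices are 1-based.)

slow=1 fast=2: a[fast]=3≠a[slow]=2 write a[2]=3, slow++,fast++
slow=2 fast=3: a[fast]=6≠a[slow]=3 write a[3]=6, slow++,fast++
slow=3 fast=4: a[fast]=8≠a[slow]=6 write a[4]=8, slow++,fast++
slow=4 fast=5: a[fast]=12≠a[slow]=8 write a[5]=12, slow++,fast++
slow=5 fast=6: a[fast]=14≠a[slow]=12 write a[6]=14, slow++,fast++
slow=6 fast=7: a[fast]=14=a[slow] dup, fast++

slow=6, fast=8, prefix=[2, 3, 6, 8, 12, 14]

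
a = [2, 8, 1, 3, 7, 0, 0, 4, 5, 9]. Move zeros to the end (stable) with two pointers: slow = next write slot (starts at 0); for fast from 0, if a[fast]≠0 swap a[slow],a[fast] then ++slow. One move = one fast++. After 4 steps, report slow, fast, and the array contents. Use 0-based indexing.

slow=0 fast=0: a[fast]=2≠0 swap→a[0]=2, slow++,fast++
slow=1 fast=1: a[fast]=8≠0 swap→a[1]=8, slow++,fast++
slow=2 fast=2: a[fast]=1≠0 swap→a[2]=1, slow++,fast++
slow=3 fast=3: a[fast]=3≠0 swap→a[3]=3, slow++,fast++

slow=4, fast=4, a=[2, 8, 1, 3, 7, 0, 0, 4, 5, 9]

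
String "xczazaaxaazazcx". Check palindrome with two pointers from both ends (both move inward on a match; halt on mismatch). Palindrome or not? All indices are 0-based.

[0,14] 'x'=='x' → l++,r--
[1,13] 'c'=='c' → l++,r--
[2,12] 'z'=='z' → l++,r--
[3,11] 'a'=='a' → l++,r--
[4,10] 'z'=='z' → l++,r--
[5,9] 'a'=='a' → l++,r--
[6,8] 'a'=='a' → l++,r--

palindrome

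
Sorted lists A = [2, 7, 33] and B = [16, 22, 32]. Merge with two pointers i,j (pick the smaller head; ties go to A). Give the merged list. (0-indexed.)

[2, 7, 16, 22, 32, 33]

i=0 j=0: A[i]=2<=B[j]=16 take 2, i++
i=1 j=0: A[i]=7<=B[j]=16 take 7, i++
i=2 j=0: A[i]=33>B[j]=16 take 16, j++
i=2 j=1: A[i]=33>B[j]=22 take 22, j++
i=2 j=2: A[i]=33>B[j]=32 take 32, j++
i=2 j=3: B done, take A[i]=33, i++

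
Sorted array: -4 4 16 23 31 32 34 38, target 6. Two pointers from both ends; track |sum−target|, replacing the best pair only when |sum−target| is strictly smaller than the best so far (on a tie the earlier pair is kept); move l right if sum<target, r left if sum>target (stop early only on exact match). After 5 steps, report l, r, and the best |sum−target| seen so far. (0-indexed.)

[0,7] -4+38=34 d=28 * → r--
[0,6] -4+34=30 d=24 * → r--
[0,5] -4+32=28 d=22 * → r--
[0,4] -4+31=27 d=21 * → r--
[0,3] -4+23=19 d=13 * → r--

l=0, r=2, best |Δ|=13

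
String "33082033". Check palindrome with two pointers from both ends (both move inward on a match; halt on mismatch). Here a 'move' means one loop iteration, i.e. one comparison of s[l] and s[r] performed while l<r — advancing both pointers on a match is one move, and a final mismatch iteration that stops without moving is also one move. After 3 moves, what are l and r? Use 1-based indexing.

l=4, r=5

[1,8] '3'=='3' → l++,r--
[2,7] '3'=='3' → l++,r--
[3,6] '0'=='0' → l++,r--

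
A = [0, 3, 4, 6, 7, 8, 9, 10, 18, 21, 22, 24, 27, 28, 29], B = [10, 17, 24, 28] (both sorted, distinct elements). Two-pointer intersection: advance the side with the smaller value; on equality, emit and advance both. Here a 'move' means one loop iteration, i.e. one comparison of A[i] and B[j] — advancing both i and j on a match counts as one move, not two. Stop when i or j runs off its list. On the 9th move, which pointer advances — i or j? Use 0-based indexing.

j

[i=0,j=0] 0<10 → i++
[i=1,j=0] 3<10 → i++
[i=2,j=0] 4<10 → i++
[i=3,j=0] 6<10 → i++
[i=4,j=0] 7<10 → i++
[i=5,j=0] 8<10 → i++
[i=6,j=0] 9<10 → i++
[i=7,j=0] 10==10 emit → i++,j++
[i=8,j=1] 18>17 → j++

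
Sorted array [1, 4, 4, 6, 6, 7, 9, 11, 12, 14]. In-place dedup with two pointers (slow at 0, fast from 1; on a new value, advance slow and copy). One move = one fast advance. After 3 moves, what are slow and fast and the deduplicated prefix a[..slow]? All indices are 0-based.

(s=0,f=1) a[fast]=4≠a[slow]=1 write a[1]=4 → slow++,fast++
(s=1,f=2) a[fast]=4=a[slow] dup → fast++
(s=1,f=3) a[fast]=6≠a[slow]=4 write a[2]=6 → slow++,fast++

slow=2, fast=4, prefix=[1, 4, 6]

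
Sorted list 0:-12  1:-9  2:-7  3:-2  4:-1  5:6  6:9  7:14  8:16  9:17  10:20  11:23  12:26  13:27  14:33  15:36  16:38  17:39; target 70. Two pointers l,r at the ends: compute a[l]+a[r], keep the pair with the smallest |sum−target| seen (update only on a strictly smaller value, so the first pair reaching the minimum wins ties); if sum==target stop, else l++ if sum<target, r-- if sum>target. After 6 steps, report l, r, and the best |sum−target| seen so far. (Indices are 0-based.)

l=6, r=17, best |Δ|=25

[0,17] -12+39=27 d=43 * → l++
[1,17] -9+39=30 d=40 * → l++
[2,17] -7+39=32 d=38 * → l++
[3,17] -2+39=37 d=33 * → l++
[4,17] -1+39=38 d=32 * → l++
[5,17] 6+39=45 d=25 * → l++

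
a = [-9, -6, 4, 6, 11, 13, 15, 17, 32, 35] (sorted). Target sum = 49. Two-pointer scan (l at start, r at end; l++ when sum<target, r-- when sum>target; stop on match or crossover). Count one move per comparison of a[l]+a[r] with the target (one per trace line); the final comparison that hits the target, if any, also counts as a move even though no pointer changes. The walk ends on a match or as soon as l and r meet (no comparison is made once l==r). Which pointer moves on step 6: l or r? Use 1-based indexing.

l=1 r=10: -9+35=26 <49, l++
l=2 r=10: -6+35=29 <49, l++
l=3 r=10: 4+35=39 <49, l++
l=4 r=10: 6+35=41 <49, l++
l=5 r=10: 11+35=46 <49, l++
l=6 r=10: 13+35=48 <49, l++

l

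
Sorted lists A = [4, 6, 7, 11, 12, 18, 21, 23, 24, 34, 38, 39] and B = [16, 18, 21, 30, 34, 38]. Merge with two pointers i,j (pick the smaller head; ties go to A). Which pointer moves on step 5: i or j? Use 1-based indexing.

i=1 j=1: A[i]=4<=B[j]=16 take 4, i++
i=2 j=1: A[i]=6<=B[j]=16 take 6, i++
i=3 j=1: A[i]=7<=B[j]=16 take 7, i++
i=4 j=1: A[i]=11<=B[j]=16 take 11, i++
i=5 j=1: A[i]=12<=B[j]=16 take 12, i++

i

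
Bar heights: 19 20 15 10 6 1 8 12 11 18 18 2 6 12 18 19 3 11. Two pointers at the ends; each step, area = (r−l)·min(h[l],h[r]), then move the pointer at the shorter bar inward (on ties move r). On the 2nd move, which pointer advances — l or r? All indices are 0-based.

l=0 r=17: min(19,11)*17=187 best=187 *, r--
l=0 r=16: min(19,3)*16=48 best=187, r--

r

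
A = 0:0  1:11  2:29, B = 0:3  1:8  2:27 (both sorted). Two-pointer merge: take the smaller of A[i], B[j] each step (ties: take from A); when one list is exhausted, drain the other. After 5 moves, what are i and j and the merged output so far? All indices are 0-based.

i=2, j=3, merged so far=[0, 3, 8, 11, 27]

i=0 j=0: A[i]=0<=B[j]=3 take 0, i++
i=1 j=0: A[i]=11>B[j]=3 take 3, j++
i=1 j=1: A[i]=11>B[j]=8 take 8, j++
i=1 j=2: A[i]=11<=B[j]=27 take 11, i++
i=2 j=2: A[i]=29>B[j]=27 take 27, j++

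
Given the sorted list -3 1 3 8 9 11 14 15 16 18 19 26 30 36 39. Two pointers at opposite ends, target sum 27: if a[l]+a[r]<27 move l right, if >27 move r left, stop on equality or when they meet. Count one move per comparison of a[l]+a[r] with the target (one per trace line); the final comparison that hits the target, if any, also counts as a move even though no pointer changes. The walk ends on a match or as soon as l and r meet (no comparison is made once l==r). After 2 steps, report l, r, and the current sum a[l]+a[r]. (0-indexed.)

l=0, r=12, sum=27

l=0 r=14: -3+39=36 >27, r--
l=0 r=13: -3+36=33 >27, r--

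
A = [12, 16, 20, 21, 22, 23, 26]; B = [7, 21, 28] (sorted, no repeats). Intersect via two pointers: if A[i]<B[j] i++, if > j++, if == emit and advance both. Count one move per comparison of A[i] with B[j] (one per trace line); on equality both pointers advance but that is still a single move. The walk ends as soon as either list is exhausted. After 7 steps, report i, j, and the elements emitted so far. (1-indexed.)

[i=1,j=1] 12>7 → j++
[i=1,j=2] 12<21 → i++
[i=2,j=2] 16<21 → i++
[i=3,j=2] 20<21 → i++
[i=4,j=2] 21==21 emit → i++,j++
[i=5,j=3] 22<28 → i++
[i=6,j=3] 23<28 → i++

i=7, j=3, emitted=[21]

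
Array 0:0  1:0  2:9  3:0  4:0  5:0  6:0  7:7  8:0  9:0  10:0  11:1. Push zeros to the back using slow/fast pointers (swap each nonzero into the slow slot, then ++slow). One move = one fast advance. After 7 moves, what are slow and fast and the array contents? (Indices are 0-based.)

slow=0 fast=0: a[fast]=0, fast++
slow=0 fast=1: a[fast]=0, fast++
slow=0 fast=2: a[fast]=9≠0 swap→a[0]=9, slow++,fast++
slow=1 fast=3: a[fast]=0, fast++
slow=1 fast=4: a[fast]=0, fast++
slow=1 fast=5: a[fast]=0, fast++
slow=1 fast=6: a[fast]=0, fast++

slow=1, fast=7, a=[9, 0, 0, 0, 0, 0, 0, 7, 0, 0, 0, 1]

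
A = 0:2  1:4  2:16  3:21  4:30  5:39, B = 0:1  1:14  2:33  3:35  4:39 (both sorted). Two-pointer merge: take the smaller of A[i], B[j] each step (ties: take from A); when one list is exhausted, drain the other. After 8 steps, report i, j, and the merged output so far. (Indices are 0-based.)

i=0 j=0: A[i]=2>B[j]=1 take 1, j++
i=0 j=1: A[i]=2<=B[j]=14 take 2, i++
i=1 j=1: A[i]=4<=B[j]=14 take 4, i++
i=2 j=1: A[i]=16>B[j]=14 take 14, j++
i=2 j=2: A[i]=16<=B[j]=33 take 16, i++
i=3 j=2: A[i]=21<=B[j]=33 take 21, i++
i=4 j=2: A[i]=30<=B[j]=33 take 30, i++
i=5 j=2: A[i]=39>B[j]=33 take 33, j++

i=5, j=3, merged so far=[1, 2, 4, 14, 16, 21, 30, 33]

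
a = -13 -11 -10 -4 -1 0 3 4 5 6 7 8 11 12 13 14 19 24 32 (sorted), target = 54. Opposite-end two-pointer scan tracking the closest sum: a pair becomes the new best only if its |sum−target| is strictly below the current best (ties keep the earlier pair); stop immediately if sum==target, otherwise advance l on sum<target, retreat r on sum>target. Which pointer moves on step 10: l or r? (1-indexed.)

l

[1,19] -13+32=19 d=35 * → l++
[2,19] -11+32=21 d=33 * → l++
[3,19] -10+32=22 d=32 * → l++
[4,19] -4+32=28 d=26 * → l++
[5,19] -1+32=31 d=23 * → l++
[6,19] 0+32=32 d=22 * → l++
[7,19] 3+32=35 d=19 * → l++
[8,19] 4+32=36 d=18 * → l++
[9,19] 5+32=37 d=17 * → l++
[10,19] 6+32=38 d=16 * → l++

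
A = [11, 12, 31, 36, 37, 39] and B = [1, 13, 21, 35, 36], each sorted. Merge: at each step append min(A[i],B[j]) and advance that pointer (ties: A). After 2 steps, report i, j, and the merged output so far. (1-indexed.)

[i=1,j=1] A[i]=11>B[j]=1 take 1 → j++
[i=1,j=2] A[i]=11<=B[j]=13 take 11 → i++

i=2, j=2, merged so far=[1, 11]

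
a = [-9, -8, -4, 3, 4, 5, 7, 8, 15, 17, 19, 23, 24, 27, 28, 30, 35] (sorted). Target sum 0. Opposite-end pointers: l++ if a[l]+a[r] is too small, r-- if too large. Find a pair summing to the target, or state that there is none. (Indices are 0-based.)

(-8, 8)

l=0 r=16: -9+35=26 >0, r--
l=0 r=15: -9+30=21 >0, r--
l=0 r=14: -9+28=19 >0, r--
l=0 r=13: -9+27=18 >0, r--
l=0 r=12: -9+24=15 >0, r--
l=0 r=11: -9+23=14 >0, r--
l=0 r=10: -9+19=10 >0, r--
l=0 r=9: -9+17=8 >0, r--
l=0 r=8: -9+15=6 >0, r--
l=0 r=7: -9+8=-1 <0, l++
l=1 r=7: -8+8=0, found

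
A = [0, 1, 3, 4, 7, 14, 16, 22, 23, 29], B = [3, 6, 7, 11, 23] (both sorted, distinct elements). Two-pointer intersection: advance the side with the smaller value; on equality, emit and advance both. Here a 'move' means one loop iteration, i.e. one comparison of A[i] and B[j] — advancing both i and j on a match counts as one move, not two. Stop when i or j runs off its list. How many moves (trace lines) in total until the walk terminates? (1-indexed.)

11 moves

[i=1,j=1] 0<3 → i++
[i=2,j=1] 1<3 → i++
[i=3,j=1] 3==3 emit → i++,j++
[i=4,j=2] 4<6 → i++
[i=5,j=2] 7>6 → j++
[i=5,j=3] 7==7 emit → i++,j++
[i=6,j=4] 14>11 → j++
[i=6,j=5] 14<23 → i++
[i=7,j=5] 16<23 → i++
[i=8,j=5] 22<23 → i++
[i=9,j=5] 23==23 emit → i++,j++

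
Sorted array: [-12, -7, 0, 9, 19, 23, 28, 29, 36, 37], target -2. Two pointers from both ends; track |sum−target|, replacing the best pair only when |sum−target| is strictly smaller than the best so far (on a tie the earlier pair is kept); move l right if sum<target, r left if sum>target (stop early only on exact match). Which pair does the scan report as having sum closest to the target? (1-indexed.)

[1,10] -12+37=25 d=27 * → r--
[1,9] -12+36=24 d=26 * → r--
[1,8] -12+29=17 d=19 * → r--
[1,7] -12+28=16 d=18 * → r--
[1,6] -12+23=11 d=13 * → r--
[1,5] -12+19=7 d=9 * → r--
[1,4] -12+9=-3 d=1 * → l++
[2,4] -7+9=2 d=4 → r--
[2,3] -7+0=-7 d=5 → l++

pair (-12, 9) with sum -3 (|Δ|=1)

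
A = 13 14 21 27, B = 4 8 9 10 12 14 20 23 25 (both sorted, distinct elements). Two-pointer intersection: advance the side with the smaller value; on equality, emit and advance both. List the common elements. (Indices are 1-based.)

intersection = [14]

i=1 j=1: 13>4, j++
i=1 j=2: 13>8, j++
i=1 j=3: 13>9, j++
i=1 j=4: 13>10, j++
i=1 j=5: 13>12, j++
i=1 j=6: 13<14, i++
i=2 j=6: 14==14 emit, i++,j++
i=3 j=7: 21>20, j++
i=3 j=8: 21<23, i++
i=4 j=8: 27>23, j++
i=4 j=9: 27>25, j++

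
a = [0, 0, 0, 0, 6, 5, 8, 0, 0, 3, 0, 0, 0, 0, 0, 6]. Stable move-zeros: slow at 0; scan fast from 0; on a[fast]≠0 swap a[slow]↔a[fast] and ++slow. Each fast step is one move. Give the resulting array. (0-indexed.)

slow=0 fast=0: a[fast]=0, fast++
slow=0 fast=1: a[fast]=0, fast++
slow=0 fast=2: a[fast]=0, fast++
slow=0 fast=3: a[fast]=0, fast++
slow=0 fast=4: a[fast]=6≠0 swap→a[0]=6, slow++,fast++
slow=1 fast=5: a[fast]=5≠0 swap→a[1]=5, slow++,fast++
slow=2 fast=6: a[fast]=8≠0 swap→a[2]=8, slow++,fast++
slow=3 fast=7: a[fast]=0, fast++
slow=3 fast=8: a[fast]=0, fast++
slow=3 fast=9: a[fast]=3≠0 swap→a[3]=3, slow++,fast++
slow=4 fast=10: a[fast]=0, fast++
slow=4 fast=11: a[fast]=0, fast++
slow=4 fast=12: a[fast]=0, fast++
slow=4 fast=13: a[fast]=0, fast++
slow=4 fast=14: a[fast]=0, fast++
slow=4 fast=15: a[fast]=6≠0 swap→a[4]=6, slow++,fast++

[6, 5, 8, 3, 6, 0, 0, 0, 0, 0, 0, 0, 0, 0, 0, 0]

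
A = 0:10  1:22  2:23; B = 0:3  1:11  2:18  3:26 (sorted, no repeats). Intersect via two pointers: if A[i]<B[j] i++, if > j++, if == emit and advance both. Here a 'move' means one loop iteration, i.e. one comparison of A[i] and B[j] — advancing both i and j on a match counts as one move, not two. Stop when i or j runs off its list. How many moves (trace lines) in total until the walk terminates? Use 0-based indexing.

i=0 j=0: 10>3, j++
i=0 j=1: 10<11, i++
i=1 j=1: 22>11, j++
i=1 j=2: 22>18, j++
i=1 j=3: 22<26, i++
i=2 j=3: 23<26, i++

6 moves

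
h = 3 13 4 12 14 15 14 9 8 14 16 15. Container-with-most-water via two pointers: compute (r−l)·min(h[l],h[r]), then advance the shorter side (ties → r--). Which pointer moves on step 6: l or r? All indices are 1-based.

l=1 r=12: min(3,15)*11=33 best=33 *, l++
l=2 r=12: min(13,15)*10=130 best=130 *, l++
l=3 r=12: min(4,15)*9=36 best=130, l++
l=4 r=12: min(12,15)*8=96 best=130, l++
l=5 r=12: min(14,15)*7=98 best=130, l++
l=6 r=12: min(15,15)*6=90 best=130, r--

r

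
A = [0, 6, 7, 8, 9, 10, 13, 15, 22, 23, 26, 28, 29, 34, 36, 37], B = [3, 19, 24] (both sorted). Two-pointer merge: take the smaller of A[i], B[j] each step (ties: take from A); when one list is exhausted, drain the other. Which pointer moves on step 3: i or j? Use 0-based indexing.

i

i=0 j=0: A[i]=0<=B[j]=3 take 0, i++
i=1 j=0: A[i]=6>B[j]=3 take 3, j++
i=1 j=1: A[i]=6<=B[j]=19 take 6, i++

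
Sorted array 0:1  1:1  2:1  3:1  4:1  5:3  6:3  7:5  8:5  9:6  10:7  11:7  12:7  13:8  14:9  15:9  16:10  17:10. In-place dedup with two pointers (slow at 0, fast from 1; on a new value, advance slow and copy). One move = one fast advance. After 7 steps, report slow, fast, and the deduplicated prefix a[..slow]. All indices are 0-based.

slow=0 fast=1: a[fast]=1=a[slow] dup, fast++
slow=0 fast=2: a[fast]=1=a[slow] dup, fast++
slow=0 fast=3: a[fast]=1=a[slow] dup, fast++
slow=0 fast=4: a[fast]=1=a[slow] dup, fast++
slow=0 fast=5: a[fast]=3≠a[slow]=1 write a[1]=3, slow++,fast++
slow=1 fast=6: a[fast]=3=a[slow] dup, fast++
slow=1 fast=7: a[fast]=5≠a[slow]=3 write a[2]=5, slow++,fast++

slow=2, fast=8, prefix=[1, 3, 5]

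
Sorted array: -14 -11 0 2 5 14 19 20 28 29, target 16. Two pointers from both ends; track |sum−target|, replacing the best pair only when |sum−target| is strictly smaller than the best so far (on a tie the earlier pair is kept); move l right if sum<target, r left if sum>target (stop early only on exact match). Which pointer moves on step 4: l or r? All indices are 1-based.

l

[1,10] -14+29=15 d=1 * → l++
[2,10] -11+29=18 d=2 → r--
[2,9] -11+28=17 d=1 → r--
[2,8] -11+20=9 d=7 → l++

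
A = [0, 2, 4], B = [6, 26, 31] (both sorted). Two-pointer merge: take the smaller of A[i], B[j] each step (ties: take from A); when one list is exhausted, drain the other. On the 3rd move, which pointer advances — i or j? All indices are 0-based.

i=0 j=0: A[i]=0<=B[j]=6 take 0, i++
i=1 j=0: A[i]=2<=B[j]=6 take 2, i++
i=2 j=0: A[i]=4<=B[j]=6 take 4, i++

i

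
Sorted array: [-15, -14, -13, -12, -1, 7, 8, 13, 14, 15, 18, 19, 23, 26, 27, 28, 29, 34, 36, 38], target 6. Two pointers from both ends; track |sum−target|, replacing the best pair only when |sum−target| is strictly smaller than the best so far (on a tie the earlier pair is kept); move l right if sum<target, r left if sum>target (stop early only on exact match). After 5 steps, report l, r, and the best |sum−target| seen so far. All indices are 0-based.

l=0, r=14, best |Δ|=7

l=0 r=19: -15+38=23 d=17 *, r--
l=0 r=18: -15+36=21 d=15 *, r--
l=0 r=17: -15+34=19 d=13 *, r--
l=0 r=16: -15+29=14 d=8 *, r--
l=0 r=15: -15+28=13 d=7 *, r--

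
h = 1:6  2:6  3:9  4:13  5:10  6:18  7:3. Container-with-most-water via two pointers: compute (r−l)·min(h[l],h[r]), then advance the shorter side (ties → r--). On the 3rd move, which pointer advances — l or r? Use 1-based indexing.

l

l=1 r=7: min(6,3)*6=18 best=18 *, r--
l=1 r=6: min(6,18)*5=30 best=30 *, l++
l=2 r=6: min(6,18)*4=24 best=30, l++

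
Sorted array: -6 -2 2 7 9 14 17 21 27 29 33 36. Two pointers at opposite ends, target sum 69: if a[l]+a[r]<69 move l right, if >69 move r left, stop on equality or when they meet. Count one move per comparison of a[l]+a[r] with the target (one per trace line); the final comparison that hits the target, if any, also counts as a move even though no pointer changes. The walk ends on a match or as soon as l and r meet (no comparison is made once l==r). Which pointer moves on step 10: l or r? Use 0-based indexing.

l

l=0 r=11: -6+36=30 <69, l++
l=1 r=11: -2+36=34 <69, l++
l=2 r=11: 2+36=38 <69, l++
l=3 r=11: 7+36=43 <69, l++
l=4 r=11: 9+36=45 <69, l++
l=5 r=11: 14+36=50 <69, l++
l=6 r=11: 17+36=53 <69, l++
l=7 r=11: 21+36=57 <69, l++
l=8 r=11: 27+36=63 <69, l++
l=9 r=11: 29+36=65 <69, l++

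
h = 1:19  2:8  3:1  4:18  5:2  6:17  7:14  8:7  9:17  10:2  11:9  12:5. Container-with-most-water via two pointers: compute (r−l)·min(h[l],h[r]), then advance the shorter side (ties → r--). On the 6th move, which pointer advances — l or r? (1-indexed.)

r

[1,12] min(19,5)*11=55 best=55 * → r--
[1,11] min(19,9)*10=90 best=90 * → r--
[1,10] min(19,2)*9=18 best=90 → r--
[1,9] min(19,17)*8=136 best=136 * → r--
[1,8] min(19,7)*7=49 best=136 → r--
[1,7] min(19,14)*6=84 best=136 → r--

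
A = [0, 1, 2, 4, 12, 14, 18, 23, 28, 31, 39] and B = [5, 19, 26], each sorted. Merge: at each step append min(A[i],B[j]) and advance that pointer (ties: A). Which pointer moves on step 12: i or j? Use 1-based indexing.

i=1 j=1: A[i]=0<=B[j]=5 take 0, i++
i=2 j=1: A[i]=1<=B[j]=5 take 1, i++
i=3 j=1: A[i]=2<=B[j]=5 take 2, i++
i=4 j=1: A[i]=4<=B[j]=5 take 4, i++
i=5 j=1: A[i]=12>B[j]=5 take 5, j++
i=5 j=2: A[i]=12<=B[j]=19 take 12, i++
i=6 j=2: A[i]=14<=B[j]=19 take 14, i++
i=7 j=2: A[i]=18<=B[j]=19 take 18, i++
i=8 j=2: A[i]=23>B[j]=19 take 19, j++
i=8 j=3: A[i]=23<=B[j]=26 take 23, i++
i=9 j=3: A[i]=28>B[j]=26 take 26, j++
i=9 j=4: B done, take A[i]=28, i++

i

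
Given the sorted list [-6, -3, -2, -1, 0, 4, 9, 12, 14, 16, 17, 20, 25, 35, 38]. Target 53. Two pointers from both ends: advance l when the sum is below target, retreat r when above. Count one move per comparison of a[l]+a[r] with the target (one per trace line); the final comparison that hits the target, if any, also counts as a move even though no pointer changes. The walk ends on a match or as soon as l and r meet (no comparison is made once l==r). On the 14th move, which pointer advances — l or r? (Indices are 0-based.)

l

l=0 r=14: -6+38=32 <53, l++
l=1 r=14: -3+38=35 <53, l++
l=2 r=14: -2+38=36 <53, l++
l=3 r=14: -1+38=37 <53, l++
l=4 r=14: 0+38=38 <53, l++
l=5 r=14: 4+38=42 <53, l++
l=6 r=14: 9+38=47 <53, l++
l=7 r=14: 12+38=50 <53, l++
l=8 r=14: 14+38=52 <53, l++
l=9 r=14: 16+38=54 >53, r--
l=9 r=13: 16+35=51 <53, l++
l=10 r=13: 17+35=52 <53, l++
l=11 r=13: 20+35=55 >53, r--
l=11 r=12: 20+25=45 <53, l++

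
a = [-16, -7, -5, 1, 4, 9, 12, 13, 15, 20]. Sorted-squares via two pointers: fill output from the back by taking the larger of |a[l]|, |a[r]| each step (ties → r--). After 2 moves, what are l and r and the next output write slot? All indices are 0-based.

l=1, r=8, next write slot=7

[0,9] |-16|<=|20| out[9]=400 → r--
[0,8] |-16|>|15| out[8]=256 → l++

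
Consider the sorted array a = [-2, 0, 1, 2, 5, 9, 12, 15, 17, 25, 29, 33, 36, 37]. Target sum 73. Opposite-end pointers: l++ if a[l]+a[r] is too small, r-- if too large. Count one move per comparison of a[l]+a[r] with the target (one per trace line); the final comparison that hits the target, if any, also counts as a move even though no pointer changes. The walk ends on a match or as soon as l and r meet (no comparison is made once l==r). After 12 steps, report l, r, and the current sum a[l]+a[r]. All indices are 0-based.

l=12, r=13, sum=73

l=0 r=13: -2+37=35 <73, l++
l=1 r=13: 0+37=37 <73, l++
l=2 r=13: 1+37=38 <73, l++
l=3 r=13: 2+37=39 <73, l++
l=4 r=13: 5+37=42 <73, l++
l=5 r=13: 9+37=46 <73, l++
l=6 r=13: 12+37=49 <73, l++
l=7 r=13: 15+37=52 <73, l++
l=8 r=13: 17+37=54 <73, l++
l=9 r=13: 25+37=62 <73, l++
l=10 r=13: 29+37=66 <73, l++
l=11 r=13: 33+37=70 <73, l++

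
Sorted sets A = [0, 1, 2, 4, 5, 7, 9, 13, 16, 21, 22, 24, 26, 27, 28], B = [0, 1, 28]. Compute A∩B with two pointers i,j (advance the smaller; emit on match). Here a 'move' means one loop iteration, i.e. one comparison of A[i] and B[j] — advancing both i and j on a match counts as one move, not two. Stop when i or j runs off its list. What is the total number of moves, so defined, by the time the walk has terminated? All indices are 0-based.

i=0 j=0: 0==0 emit, i++,j++
i=1 j=1: 1==1 emit, i++,j++
i=2 j=2: 2<28, i++
i=3 j=2: 4<28, i++
i=4 j=2: 5<28, i++
i=5 j=2: 7<28, i++
i=6 j=2: 9<28, i++
i=7 j=2: 13<28, i++
i=8 j=2: 16<28, i++
i=9 j=2: 21<28, i++
i=10 j=2: 22<28, i++
i=11 j=2: 24<28, i++
i=12 j=2: 26<28, i++
i=13 j=2: 27<28, i++
i=14 j=2: 28==28 emit, i++,j++

15 moves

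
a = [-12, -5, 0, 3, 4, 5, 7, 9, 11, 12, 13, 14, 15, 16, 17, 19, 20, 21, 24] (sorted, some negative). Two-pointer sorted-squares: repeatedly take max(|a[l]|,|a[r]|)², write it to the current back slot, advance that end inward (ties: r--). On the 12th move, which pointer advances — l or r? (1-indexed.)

r

l=1 r=19: |-12|<=|24| out[19]=576, r--
l=1 r=18: |-12|<=|21| out[18]=441, r--
l=1 r=17: |-12|<=|20| out[17]=400, r--
l=1 r=16: |-12|<=|19| out[16]=361, r--
l=1 r=15: |-12|<=|17| out[15]=289, r--
l=1 r=14: |-12|<=|16| out[14]=256, r--
l=1 r=13: |-12|<=|15| out[13]=225, r--
l=1 r=12: |-12|<=|14| out[12]=196, r--
l=1 r=11: |-12|<=|13| out[11]=169, r--
l=1 r=10: |-12|<=|12| out[10]=144, r--
l=1 r=9: |-12|>|11| out[9]=144, l++
l=2 r=9: |-5|<=|11| out[8]=121, r--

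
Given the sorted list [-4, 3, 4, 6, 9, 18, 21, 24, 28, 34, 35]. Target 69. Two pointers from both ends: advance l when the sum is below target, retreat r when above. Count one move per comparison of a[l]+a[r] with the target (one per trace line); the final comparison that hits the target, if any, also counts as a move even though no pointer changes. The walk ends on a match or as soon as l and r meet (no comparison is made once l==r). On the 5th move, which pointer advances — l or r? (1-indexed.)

[1,11] -4+35=31 <69 → l++
[2,11] 3+35=38 <69 → l++
[3,11] 4+35=39 <69 → l++
[4,11] 6+35=41 <69 → l++
[5,11] 9+35=44 <69 → l++

l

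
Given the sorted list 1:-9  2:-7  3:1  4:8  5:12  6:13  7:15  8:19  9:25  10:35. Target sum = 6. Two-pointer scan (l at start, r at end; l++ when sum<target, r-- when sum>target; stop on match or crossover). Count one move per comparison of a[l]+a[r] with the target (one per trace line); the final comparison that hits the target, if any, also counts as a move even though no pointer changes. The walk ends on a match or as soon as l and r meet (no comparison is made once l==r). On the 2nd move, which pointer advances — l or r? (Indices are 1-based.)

r

l=1 r=10: -9+35=26 >6, r--
l=1 r=9: -9+25=16 >6, r--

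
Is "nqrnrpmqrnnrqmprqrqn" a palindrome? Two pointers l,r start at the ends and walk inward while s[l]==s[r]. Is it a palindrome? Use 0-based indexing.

not a palindrome (mismatch at 3,16)

[0,19] 'n'=='n' → l++,r--
[1,18] 'q'=='q' → l++,r--
[2,17] 'r'=='r' → l++,r--
[3,16] 'n'!='q' → stop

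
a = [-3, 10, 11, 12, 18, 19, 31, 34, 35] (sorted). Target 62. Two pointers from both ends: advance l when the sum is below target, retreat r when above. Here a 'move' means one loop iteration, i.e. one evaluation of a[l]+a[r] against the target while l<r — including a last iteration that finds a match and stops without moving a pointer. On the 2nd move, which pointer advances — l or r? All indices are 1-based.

[1,9] -3+35=32 <62 → l++
[2,9] 10+35=45 <62 → l++

l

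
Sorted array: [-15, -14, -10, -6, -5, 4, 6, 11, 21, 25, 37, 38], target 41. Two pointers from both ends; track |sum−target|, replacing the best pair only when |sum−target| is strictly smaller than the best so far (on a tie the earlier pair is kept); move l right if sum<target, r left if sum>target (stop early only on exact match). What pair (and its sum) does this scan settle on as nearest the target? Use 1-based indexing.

pair (4, 37) with sum 41 (|Δ|=0)

[1,12] -15+38=23 d=18 * → l++
[2,12] -14+38=24 d=17 * → l++
[3,12] -10+38=28 d=13 * → l++
[4,12] -6+38=32 d=9 * → l++
[5,12] -5+38=33 d=8 * → l++
[6,12] 4+38=42 d=1 * → r--
[6,11] 4+37=41 d=0 * → stop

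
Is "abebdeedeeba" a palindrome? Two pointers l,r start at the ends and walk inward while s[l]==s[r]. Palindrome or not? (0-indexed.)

[0,11] 'a'=='a' → l++,r--
[1,10] 'b'=='b' → l++,r--
[2,9] 'e'=='e' → l++,r--
[3,8] 'b'!='e' → stop

not a palindrome (mismatch at 3,8)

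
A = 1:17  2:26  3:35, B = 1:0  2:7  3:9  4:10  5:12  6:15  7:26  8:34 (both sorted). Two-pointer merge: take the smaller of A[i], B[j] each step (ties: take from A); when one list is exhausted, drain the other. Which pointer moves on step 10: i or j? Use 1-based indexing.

[i=1,j=1] A[i]=17>B[j]=0 take 0 → j++
[i=1,j=2] A[i]=17>B[j]=7 take 7 → j++
[i=1,j=3] A[i]=17>B[j]=9 take 9 → j++
[i=1,j=4] A[i]=17>B[j]=10 take 10 → j++
[i=1,j=5] A[i]=17>B[j]=12 take 12 → j++
[i=1,j=6] A[i]=17>B[j]=15 take 15 → j++
[i=1,j=7] A[i]=17<=B[j]=26 take 17 → i++
[i=2,j=7] A[i]=26<=B[j]=26 take 26 → i++
[i=3,j=7] A[i]=35>B[j]=26 take 26 → j++
[i=3,j=8] A[i]=35>B[j]=34 take 34 → j++

j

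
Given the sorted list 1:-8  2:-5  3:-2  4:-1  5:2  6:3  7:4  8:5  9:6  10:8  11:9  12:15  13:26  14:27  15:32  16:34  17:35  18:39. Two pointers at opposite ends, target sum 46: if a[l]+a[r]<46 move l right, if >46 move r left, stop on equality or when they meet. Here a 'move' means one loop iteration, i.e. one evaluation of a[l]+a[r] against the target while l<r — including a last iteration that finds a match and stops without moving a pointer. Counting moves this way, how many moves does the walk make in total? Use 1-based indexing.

[1,18] -8+39=31 <46 → l++
[2,18] -5+39=34 <46 → l++
[3,18] -2+39=37 <46 → l++
[4,18] -1+39=38 <46 → l++
[5,18] 2+39=41 <46 → l++
[6,18] 3+39=42 <46 → l++
[7,18] 4+39=43 <46 → l++
[8,18] 5+39=44 <46 → l++
[9,18] 6+39=45 <46 → l++
[10,18] 8+39=47 >46 → r--
[10,17] 8+35=43 <46 → l++
[11,17] 9+35=44 <46 → l++
[12,17] 15+35=50 >46 → r--
[12,16] 15+34=49 >46 → r--
[12,15] 15+32=47 >46 → r--
[12,14] 15+27=42 <46 → l++
[13,14] 26+27=53 >46 → r--

17 moves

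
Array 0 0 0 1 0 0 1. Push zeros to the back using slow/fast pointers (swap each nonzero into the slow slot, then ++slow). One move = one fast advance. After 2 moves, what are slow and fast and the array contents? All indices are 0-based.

slow=0, fast=2, a=[0, 0, 0, 1, 0, 0, 1]

slow=0 fast=0: a[fast]=0, fast++
slow=0 fast=1: a[fast]=0, fast++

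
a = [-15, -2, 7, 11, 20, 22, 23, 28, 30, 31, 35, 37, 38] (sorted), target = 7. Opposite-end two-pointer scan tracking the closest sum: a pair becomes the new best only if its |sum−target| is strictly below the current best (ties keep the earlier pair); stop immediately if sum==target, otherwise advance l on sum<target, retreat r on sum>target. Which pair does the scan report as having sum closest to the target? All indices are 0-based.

l=0 r=12: -15+38=23 d=16 *, r--
l=0 r=11: -15+37=22 d=15 *, r--
l=0 r=10: -15+35=20 d=13 *, r--
l=0 r=9: -15+31=16 d=9 *, r--
l=0 r=8: -15+30=15 d=8 *, r--
l=0 r=7: -15+28=13 d=6 *, r--
l=0 r=6: -15+23=8 d=1 *, r--
l=0 r=5: -15+22=7 d=0 *, stop

pair (-15, 22) with sum 7 (|Δ|=0)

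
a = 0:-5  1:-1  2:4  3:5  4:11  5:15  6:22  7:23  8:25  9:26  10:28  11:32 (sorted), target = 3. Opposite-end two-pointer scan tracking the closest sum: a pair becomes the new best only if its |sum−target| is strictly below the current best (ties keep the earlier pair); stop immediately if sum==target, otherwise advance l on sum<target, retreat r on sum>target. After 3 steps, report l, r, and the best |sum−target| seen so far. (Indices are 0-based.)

l=0, r=8, best |Δ|=18

l=0 r=11: -5+32=27 d=24 *, r--
l=0 r=10: -5+28=23 d=20 *, r--
l=0 r=9: -5+26=21 d=18 *, r--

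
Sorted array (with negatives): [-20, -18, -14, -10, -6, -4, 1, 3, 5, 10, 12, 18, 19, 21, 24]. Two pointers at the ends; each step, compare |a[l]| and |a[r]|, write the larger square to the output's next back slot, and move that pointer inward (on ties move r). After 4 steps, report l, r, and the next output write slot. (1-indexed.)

l=1 r=15: |-20|<=|24| out[15]=576, r--
l=1 r=14: |-20|<=|21| out[14]=441, r--
l=1 r=13: |-20|>|19| out[13]=400, l++
l=2 r=13: |-18|<=|19| out[12]=361, r--

l=2, r=12, next write slot=11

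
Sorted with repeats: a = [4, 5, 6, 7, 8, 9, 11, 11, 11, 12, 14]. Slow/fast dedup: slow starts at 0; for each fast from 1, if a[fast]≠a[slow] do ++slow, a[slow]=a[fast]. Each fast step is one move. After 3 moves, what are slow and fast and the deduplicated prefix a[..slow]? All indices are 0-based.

(s=0,f=1) a[fast]=5≠a[slow]=4 write a[1]=5 → slow++,fast++
(s=1,f=2) a[fast]=6≠a[slow]=5 write a[2]=6 → slow++,fast++
(s=2,f=3) a[fast]=7≠a[slow]=6 write a[3]=7 → slow++,fast++

slow=3, fast=4, prefix=[4, 5, 6, 7]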